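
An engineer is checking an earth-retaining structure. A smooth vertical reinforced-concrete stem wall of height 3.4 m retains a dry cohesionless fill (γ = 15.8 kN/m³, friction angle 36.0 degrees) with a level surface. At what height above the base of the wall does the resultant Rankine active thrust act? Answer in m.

K_a = 0.2596.
The pressure distribution is triangular, so the resultant acts at H/3 above the base = 3.4/3 = 1.133 m.

1.13 m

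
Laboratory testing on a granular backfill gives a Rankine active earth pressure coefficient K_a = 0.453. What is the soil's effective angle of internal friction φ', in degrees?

22.1°

K_a = tan²(45° − φ/2) ⇒ 45° − φ/2 = arctan(√0.453) = 33.94°.
φ = 2(45° − 33.94°) = 22.11°.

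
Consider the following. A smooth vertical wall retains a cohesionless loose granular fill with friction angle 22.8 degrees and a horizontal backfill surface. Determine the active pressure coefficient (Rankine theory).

0.441

K_a = (1 − sin φ)/(1 + sin φ) = (1 − sin 22.8°)/(1 + sin 22.8°) = 0.4414.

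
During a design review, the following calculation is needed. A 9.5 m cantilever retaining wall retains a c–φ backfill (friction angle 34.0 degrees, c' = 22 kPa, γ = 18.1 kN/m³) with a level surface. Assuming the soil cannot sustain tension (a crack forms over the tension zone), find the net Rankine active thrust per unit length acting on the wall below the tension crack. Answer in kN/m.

K_a = 0.2827; √K_a = 0.5317.
Tension-crack depth z_c = 2c/(γ√K_a) = 2×22/(18.1×0.5317) = 4.572 m.
σ_a at base = K_a γ H − 2c√K_a = 0.2827×18.1×9.5 − 2×22×0.5317 = 25.22 kPa.
P_a = ½ × 25.22 × (H − z_c) = 0.5×25.22×4.928 = 62.14 kN/m.

62.1 kN/m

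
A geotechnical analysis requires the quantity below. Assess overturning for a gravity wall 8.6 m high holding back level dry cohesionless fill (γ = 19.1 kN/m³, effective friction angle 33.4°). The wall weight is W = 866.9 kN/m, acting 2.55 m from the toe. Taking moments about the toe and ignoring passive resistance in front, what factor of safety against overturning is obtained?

3.77

K_a = tan²(45° − 33.4°/2) = 0.2899.
P_a = ½K_aγH² = 0.5×0.2899×19.1×8.6² = 204.8 kN/m, acting at H/3 = 2.867 m above the base.
Overturning moment M_o = P_a × H/3 = 204.8 × 2.867 = 587.0.
Resisting moment M_r = W × 2.55 = 866.9 × 2.55 = 2211.
FS_overturning = M_r/M_o = 2211/587.0 = 3.766.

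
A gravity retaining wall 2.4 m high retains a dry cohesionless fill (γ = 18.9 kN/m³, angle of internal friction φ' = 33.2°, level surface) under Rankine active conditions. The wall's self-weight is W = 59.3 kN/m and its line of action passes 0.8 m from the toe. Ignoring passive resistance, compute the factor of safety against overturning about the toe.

3.73

K_a = tan²(45° − 33.2°/2) = 0.2924.
P_a = ½K_aγH² = 0.5×0.2924×18.9×2.4² = 15.91 kN/m, acting at H/3 = 0.8000 m above the base.
Overturning moment M_o = P_a × H/3 = 15.91 × 0.8000 = 12.73.
Resisting moment M_r = W × 0.8 = 59.3 × 0.8 = 47.44.
FS_overturning = M_r/M_o = 47.44/12.73 = 3.726.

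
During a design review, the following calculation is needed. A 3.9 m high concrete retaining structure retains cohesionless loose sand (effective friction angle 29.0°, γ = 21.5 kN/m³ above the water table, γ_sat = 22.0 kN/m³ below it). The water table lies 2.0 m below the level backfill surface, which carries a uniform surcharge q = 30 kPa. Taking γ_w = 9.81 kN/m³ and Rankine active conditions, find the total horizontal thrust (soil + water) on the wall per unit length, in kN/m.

109 kN/m

K_a = tan²(45° − φ/2) = 0.3470.
γ' = 22.0 − 9.81 = 12.19 kN/m³. h₂ = H − d_w = 1.9 m.
σ'_h: at surface K_a·q = 10.41; at WT K_a(q+γd_w) = 25.33; at base K_a(q+γd_w+γ'h₂) = 33.37 kPa.
P₁ = ½(10.41+25.33)×2.0 = 35.74; P₂ = ½(25.33+33.37)×1.9 = 55.76; P_w = ½γ_w h₂² = 17.71.
Total = 35.74+55.76+17.71 = 109.2 kN/m.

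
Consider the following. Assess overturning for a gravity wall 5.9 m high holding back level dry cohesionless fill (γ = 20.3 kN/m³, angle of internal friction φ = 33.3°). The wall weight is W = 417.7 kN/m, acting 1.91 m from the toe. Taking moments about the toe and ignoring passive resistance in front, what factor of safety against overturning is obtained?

K_a = tan²(45° − 33.3°/2) = 0.2911.
P_a = ½K_aγH² = 0.5×0.2911×20.3×5.9² = 102.9 kN/m, acting at H/3 = 1.967 m above the base.
Overturning moment M_o = P_a × H/3 = 102.9 × 1.967 = 202.3.
Resisting moment M_r = W × 1.91 = 417.7 × 1.91 = 797.8.
FS_overturning = M_r/M_o = 797.8/202.3 = 3.944.

3.94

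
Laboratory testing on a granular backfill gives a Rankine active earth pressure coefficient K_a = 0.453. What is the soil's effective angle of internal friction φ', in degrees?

K_a = tan²(45° − φ/2) ⇒ 45° − φ/2 = arctan(√0.453) = 33.94°.
φ = 2(45° − 33.94°) = 22.11°.

22.1°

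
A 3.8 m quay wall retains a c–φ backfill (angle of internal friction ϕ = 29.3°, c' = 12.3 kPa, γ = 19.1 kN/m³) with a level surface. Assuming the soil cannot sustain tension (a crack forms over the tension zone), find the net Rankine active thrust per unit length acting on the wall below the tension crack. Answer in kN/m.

8.39 kN/m

K_a = 0.3428; √K_a = 0.5855.
Tension-crack depth z_c = 2c/(γ√K_a) = 2×12.3/(19.1×0.5855) = 2.200 m.
σ_a at base = K_a γ H − 2c√K_a = 0.3428×19.1×3.8 − 2×12.3×0.5855 = 10.48 kPa.
P_a = ½ × 10.48 × (H − z_c) = 0.5×10.48×1.600 = 8.385 kN/m.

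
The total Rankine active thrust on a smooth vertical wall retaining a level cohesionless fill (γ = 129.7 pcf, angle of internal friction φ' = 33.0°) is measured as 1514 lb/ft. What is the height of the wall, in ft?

8.90 ft

K_a = 0.2948. P_a = ½ K_a γ H² ⇒ H = √(2P_a/(K_a γ)).
H = √(2×1514/(0.2948×129.7)) = 8.899 ft.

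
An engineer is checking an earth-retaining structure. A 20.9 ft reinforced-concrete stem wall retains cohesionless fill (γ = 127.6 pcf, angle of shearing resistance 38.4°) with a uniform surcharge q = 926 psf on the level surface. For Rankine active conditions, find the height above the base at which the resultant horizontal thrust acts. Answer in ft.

8.39 ft

K_a = 0.2337.
Triangular part P₁ = ½K_aγH² = 6513 at H/3 = 6.967 ft; rectangular part P₂ = K_a q H = 4523 at H/2 = 10.45 ft.
ȳ = (P₁·6.967 + P₂·10.45)/(P₁+P₂) = 8.394 ft.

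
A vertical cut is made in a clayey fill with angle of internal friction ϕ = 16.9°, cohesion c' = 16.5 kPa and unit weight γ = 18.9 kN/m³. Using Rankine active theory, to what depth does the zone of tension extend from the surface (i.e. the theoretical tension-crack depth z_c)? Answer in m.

K_a = tan²(45° − 16.9°/2) = 0.5495; √K_a = 0.7413.
The active pressure is zero where K_a γ z = 2c√K_a, so z_c = 2c/(γ√K_a) = 2×16.5/(18.9×0.7413) = 2.355 m.

2.36 m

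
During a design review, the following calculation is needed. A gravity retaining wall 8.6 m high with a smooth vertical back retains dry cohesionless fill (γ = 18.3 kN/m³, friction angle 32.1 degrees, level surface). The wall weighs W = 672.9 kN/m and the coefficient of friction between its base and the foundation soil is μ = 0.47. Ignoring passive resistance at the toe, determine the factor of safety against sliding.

K_a = tan²(45° − 32.1°/2) = 0.3060.
P_a = ½K_aγH² = 0.5×0.3060×18.3×8.6² = 207.1 kN/m, acting at H/3 = 2.867 m above the base.
FS_sliding = μW / P_a = 0.47×672.9 / 207.1 = 1.527.

1.53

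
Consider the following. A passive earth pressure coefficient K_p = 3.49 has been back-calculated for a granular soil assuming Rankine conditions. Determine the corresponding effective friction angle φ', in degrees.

33.7°

K_p = (1+sin φ)/(1−sin φ) ⇒ sin φ = (K_p − 1)/(K_p + 1) = 0.5546.
φ = arcsin(0.5546) = 33.68°.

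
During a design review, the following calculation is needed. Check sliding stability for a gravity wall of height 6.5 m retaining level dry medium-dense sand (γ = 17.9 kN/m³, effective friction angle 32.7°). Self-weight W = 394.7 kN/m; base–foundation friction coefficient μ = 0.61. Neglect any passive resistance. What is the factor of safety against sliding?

2.13

K_a = tan²(45° − 32.7°/2) = 0.2985.
P_a = ½K_aγH² = 0.5×0.2985×17.9×6.5² = 112.9 kN/m, acting at H/3 = 2.167 m above the base.
FS_sliding = μW / P_a = 0.61×394.7 / 112.9 = 2.133.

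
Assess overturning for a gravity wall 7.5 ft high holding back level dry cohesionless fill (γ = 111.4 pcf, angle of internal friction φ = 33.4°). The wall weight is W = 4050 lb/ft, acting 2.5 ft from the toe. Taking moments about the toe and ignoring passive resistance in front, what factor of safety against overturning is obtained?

4.46

K_a = tan²(45° − 33.4°/2) = 0.2899.
P_a = ½K_aγH² = 0.5×0.2899×111.4×7.5² = 908.4 lb/ft, acting at H/3 = 2.500 ft above the base.
Overturning moment M_o = P_a × H/3 = 908.4 × 2.500 = 2271.
Resisting moment M_r = W × 2.5 = 4050 × 2.5 = 10120.
FS_overturning = M_r/M_o = 10120/2271 = 4.459.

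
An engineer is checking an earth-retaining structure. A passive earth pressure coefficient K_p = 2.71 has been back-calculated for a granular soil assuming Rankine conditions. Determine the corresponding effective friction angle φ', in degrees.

K_p = (1+sin φ)/(1−sin φ) ⇒ sin φ = (K_p − 1)/(K_p + 1) = 0.4609.
φ = arcsin(0.4609) = 27.45°.

27.4°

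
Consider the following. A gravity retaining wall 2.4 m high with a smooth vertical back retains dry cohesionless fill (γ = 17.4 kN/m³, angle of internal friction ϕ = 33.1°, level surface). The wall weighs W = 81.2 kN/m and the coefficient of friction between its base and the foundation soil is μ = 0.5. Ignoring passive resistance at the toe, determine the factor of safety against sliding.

2.76

K_a = tan²(45° − 33.1°/2) = 0.2936.
P_a = ½K_aγH² = 0.5×0.2936×17.4×2.4² = 14.71 kN/m, acting at H/3 = 0.8000 m above the base.
FS_sliding = μW / P_a = 0.5×81.2 / 14.71 = 2.760.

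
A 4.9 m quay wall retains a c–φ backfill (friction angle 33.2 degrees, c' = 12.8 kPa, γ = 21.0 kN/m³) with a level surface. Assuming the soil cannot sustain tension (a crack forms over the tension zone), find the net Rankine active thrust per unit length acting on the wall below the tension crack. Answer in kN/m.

21.5 kN/m

K_a = 0.2924; √K_a = 0.5407.
Tension-crack depth z_c = 2c/(γ√K_a) = 2×12.8/(21.0×0.5407) = 2.255 m.
σ_a at base = K_a γ H − 2c√K_a = 0.2924×21.0×4.9 − 2×12.8×0.5407 = 16.24 kPa.
P_a = ½ × 16.24 × (H − z_c) = 0.5×16.24×2.645 = 21.48 kN/m.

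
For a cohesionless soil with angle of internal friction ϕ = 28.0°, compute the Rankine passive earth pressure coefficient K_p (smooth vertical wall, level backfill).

K_p = (1 + sin φ)/(1 − sin φ) = tan²(45° + 28.0°/2) = 2.770.

2.77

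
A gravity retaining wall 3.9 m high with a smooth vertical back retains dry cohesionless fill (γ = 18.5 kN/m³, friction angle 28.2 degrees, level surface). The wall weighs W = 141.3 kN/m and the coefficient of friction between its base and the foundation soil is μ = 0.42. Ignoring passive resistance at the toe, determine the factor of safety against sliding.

1.18

K_a = tan²(45° − 28.2°/2) = 0.3582.
P_a = ½K_aγH² = 0.5×0.3582×18.5×3.9² = 50.39 kN/m, acting at H/3 = 1.300 m above the base.
FS_sliding = μW / P_a = 0.42×141.3 / 50.39 = 1.178.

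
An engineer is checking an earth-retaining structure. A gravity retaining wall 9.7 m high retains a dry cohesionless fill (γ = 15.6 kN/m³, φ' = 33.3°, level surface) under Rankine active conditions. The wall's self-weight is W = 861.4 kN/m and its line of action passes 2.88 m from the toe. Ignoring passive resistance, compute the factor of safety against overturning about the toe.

3.59

K_a = tan²(45° − 33.3°/2) = 0.2911.
P_a = ½K_aγH² = 0.5×0.2911×15.6×9.7² = 213.7 kN/m, acting at H/3 = 3.233 m above the base.
Overturning moment M_o = P_a × H/3 = 213.7 × 3.233 = 690.9.
Resisting moment M_r = W × 2.88 = 861.4 × 2.88 = 2481.
FS_overturning = M_r/M_o = 2481/690.9 = 3.591.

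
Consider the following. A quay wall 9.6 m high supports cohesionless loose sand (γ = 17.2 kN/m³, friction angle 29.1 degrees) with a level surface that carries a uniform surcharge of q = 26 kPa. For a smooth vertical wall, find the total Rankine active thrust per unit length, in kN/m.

K_a = tan²(45° − φ/2) = 0.3456.
Soil triangle: ½ K_a γ H² = 0.5×0.3456×17.2×9.6² = 273.9 kN/m.
Surcharge rectangle: K_a q H = 0.3456×26×9.6 = 86.26 kN/m.
Total = 273.9 + 86.26 = 360.2 kN/m.

360 kN/m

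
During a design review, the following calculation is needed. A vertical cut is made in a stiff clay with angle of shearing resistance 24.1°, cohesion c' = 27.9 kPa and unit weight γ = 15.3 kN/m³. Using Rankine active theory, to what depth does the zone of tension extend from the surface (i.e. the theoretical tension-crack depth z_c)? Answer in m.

K_a = tan²(45° − 24.1°/2) = 0.4201; √K_a = 0.6482.
The active pressure is zero where K_a γ z = 2c√K_a, so z_c = 2c/(γ√K_a) = 2×27.9/(15.3×0.6482) = 5.627 m.

5.63 m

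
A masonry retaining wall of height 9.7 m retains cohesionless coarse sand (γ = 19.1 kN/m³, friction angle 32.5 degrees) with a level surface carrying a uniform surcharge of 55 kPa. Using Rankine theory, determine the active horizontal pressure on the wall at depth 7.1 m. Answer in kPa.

K_a = (1 − sin φ)/(1 + sin φ) = 0.3010.
σ_v = γz + q = 19.1 × 7.1 + 55 = 190.6 kPa.
σ_h = K_a σ_v = 0.3010 × 190.6 = 57.37 kPa.

57.4 kPa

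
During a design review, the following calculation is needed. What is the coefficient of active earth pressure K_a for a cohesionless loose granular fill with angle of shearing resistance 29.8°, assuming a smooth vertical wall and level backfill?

0.336

K_a = (1 − sin φ)/(1 + sin φ) = (1 − sin 29.8°)/(1 + sin 29.8°) = 0.3360.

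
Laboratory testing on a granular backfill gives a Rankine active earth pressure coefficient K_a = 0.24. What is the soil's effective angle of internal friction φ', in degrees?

37.8°

K_a = tan²(45° − φ/2) ⇒ 45° − φ/2 = arctan(√0.24) = 26.10°.
φ = 2(45° − 26.10°) = 37.80°.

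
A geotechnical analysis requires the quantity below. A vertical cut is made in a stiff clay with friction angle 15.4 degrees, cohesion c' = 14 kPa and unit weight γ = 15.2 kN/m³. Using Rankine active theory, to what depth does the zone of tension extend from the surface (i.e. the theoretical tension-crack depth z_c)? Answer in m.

2.42 m

K_a = tan²(45° − 15.4°/2) = 0.5803; √K_a = 0.7618.
The active pressure is zero where K_a γ z = 2c√K_a, so z_c = 2c/(γ√K_a) = 2×14/(15.2×0.7618) = 2.418 m.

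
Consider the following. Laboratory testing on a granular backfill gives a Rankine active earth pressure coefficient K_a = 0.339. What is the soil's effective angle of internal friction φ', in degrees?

29.6°

K_a = tan²(45° − φ/2) ⇒ 45° − φ/2 = arctan(√0.339) = 30.21°.
φ = 2(45° − 30.21°) = 29.58°.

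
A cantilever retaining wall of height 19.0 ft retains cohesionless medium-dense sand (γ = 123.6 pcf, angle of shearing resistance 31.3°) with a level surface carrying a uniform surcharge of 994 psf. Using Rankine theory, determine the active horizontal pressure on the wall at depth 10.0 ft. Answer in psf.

K_a = (1 − sin φ)/(1 + sin φ) = 0.3162.
σ_v = γz + q = 123.6 × 10.0 + 994 = 2230 psf.
σ_h = K_a σ_v = 0.3162 × 2230 = 705.1 psf.

705 psf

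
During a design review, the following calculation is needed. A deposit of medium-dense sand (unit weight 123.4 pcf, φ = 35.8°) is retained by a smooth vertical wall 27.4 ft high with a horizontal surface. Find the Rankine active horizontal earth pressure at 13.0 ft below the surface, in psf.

420 psf

K_a = (1 − sin φ)/(1 + sin φ) = 0.2619.
σ_h = K_a γ z = 0.2619 × 123.4 × 13.0 = 420.1 psf.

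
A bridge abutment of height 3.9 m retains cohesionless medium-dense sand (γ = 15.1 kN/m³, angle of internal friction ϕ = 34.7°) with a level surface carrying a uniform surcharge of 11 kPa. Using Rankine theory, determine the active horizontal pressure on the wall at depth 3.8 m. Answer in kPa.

18.8 kPa

K_a = (1 − sin φ)/(1 + sin φ) = 0.2745.
σ_v = γz + q = 15.1 × 3.8 + 11 = 68.38 kPa.
σ_h = K_a σ_v = 0.2745 × 68.38 = 18.77 kPa.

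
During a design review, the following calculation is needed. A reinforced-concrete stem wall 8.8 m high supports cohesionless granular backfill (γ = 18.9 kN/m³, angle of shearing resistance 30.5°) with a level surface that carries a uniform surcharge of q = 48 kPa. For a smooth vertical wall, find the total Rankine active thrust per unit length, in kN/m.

K_a = tan²(45° − φ/2) = 0.3267.
Soil triangle: ½ K_a γ H² = 0.5×0.3267×18.9×8.8² = 239.1 kN/m.
Surcharge rectangle: K_a q H = 0.3267×48×8.8 = 138.0 kN/m.
Total = 239.1 + 138.0 = 377.0 kN/m.

377 kN/m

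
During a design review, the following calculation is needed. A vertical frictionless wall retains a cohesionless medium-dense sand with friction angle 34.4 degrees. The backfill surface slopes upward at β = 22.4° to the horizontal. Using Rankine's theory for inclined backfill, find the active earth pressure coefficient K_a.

K_a = cos β · (cos β − √(cos²β − cos²φ)) / (cos β + √(cos²β − cos²φ)).
cos β = 0.9245, cos φ = 0.8251, √(cos²β − cos²φ) = 0.4171.
K_a = 0.9245 × (0.9245 − 0.4171)/(0.9245 + 0.4171) = 0.3497.

0.350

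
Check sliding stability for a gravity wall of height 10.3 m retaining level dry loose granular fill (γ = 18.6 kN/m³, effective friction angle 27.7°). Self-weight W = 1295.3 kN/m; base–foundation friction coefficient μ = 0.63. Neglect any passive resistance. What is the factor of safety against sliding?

K_a = tan²(45° − 27.7°/2) = 0.3653.
P_a = ½K_aγH² = 0.5×0.3653×18.6×10.3² = 360.5 kN/m, acting at H/3 = 3.433 m above the base.
FS_sliding = μW / P_a = 0.63×1295.3 / 360.5 = 2.264.

2.26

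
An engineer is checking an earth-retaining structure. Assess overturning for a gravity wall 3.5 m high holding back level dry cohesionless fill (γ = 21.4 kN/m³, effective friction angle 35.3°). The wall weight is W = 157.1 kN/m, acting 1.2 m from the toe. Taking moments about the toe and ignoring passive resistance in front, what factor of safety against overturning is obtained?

4.61

K_a = tan²(45° − 35.3°/2) = 0.2675.
P_a = ½K_aγH² = 0.5×0.2675×21.4×3.5² = 35.07 kN/m, acting at H/3 = 1.167 m above the base.
Overturning moment M_o = P_a × H/3 = 35.07 × 1.167 = 40.91.
Resisting moment M_r = W × 1.2 = 157.1 × 1.2 = 188.5.
FS_overturning = M_r/M_o = 188.5/40.91 = 4.608.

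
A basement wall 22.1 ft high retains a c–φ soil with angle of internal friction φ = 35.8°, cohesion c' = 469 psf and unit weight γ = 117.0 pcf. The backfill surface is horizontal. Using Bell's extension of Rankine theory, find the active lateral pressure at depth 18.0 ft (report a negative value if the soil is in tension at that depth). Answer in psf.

K_a = (1 − sin φ)/(1 + sin φ) = 0.2619.
σ_a = K_a γ z − 2c√K_a = 0.2619×117.0×18.0 − 2×469×0.5117 = 71.49 psf.

71.5 psf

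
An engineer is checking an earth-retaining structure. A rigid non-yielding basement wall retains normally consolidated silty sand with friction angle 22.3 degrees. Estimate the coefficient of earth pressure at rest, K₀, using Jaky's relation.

0.621

K₀ = 1 − sin φ' = 1 − sin 22.3° = 0.6205.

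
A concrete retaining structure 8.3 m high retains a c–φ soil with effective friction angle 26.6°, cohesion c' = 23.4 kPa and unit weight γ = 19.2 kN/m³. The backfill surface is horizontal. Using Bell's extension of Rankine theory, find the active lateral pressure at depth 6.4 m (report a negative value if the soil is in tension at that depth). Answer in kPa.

K_a = (1 − sin φ)/(1 + sin φ) = 0.3814.
σ_a = K_a γ z − 2c√K_a = 0.3814×19.2×6.4 − 2×23.4×0.6176 = 17.97 kPa.

18.0 kPa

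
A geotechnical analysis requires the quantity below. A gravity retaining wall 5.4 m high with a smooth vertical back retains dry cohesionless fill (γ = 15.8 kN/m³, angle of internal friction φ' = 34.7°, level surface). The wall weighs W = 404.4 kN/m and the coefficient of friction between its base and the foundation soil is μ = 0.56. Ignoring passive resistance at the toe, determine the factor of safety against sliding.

K_a = tan²(45° − 34.7°/2) = 0.2745.
P_a = ½K_aγH² = 0.5×0.2745×15.8×5.4² = 63.23 kN/m, acting at H/3 = 1.800 m above the base.
FS_sliding = μW / P_a = 0.56×404.4 / 63.23 = 3.582.

3.58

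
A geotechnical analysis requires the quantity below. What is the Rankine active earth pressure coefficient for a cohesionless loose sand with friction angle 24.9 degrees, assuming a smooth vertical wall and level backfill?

K_a = tan²(45° − φ/2) = tan²(32.55°) = 0.4074.

0.407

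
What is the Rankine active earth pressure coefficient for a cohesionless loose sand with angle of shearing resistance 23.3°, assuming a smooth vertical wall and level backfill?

0.433

K_a = (1 − sin φ)/(1 + sin φ) = (1 − sin 23.3°)/(1 + sin 23.3°) = 0.4331.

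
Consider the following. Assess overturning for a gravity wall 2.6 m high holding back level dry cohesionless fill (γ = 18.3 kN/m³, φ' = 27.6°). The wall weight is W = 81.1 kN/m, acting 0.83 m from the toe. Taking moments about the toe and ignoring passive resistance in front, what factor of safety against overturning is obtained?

3.42

K_a = tan²(45° − 27.6°/2) = 0.3668.
P_a = ½K_aγH² = 0.5×0.3668×18.3×2.6² = 22.69 kN/m, acting at H/3 = 0.8667 m above the base.
Overturning moment M_o = P_a × H/3 = 22.69 × 0.8667 = 19.66.
Resisting moment M_r = W × 0.83 = 81.1 × 0.83 = 67.31.
FS_overturning = M_r/M_o = 67.31/19.66 = 3.424.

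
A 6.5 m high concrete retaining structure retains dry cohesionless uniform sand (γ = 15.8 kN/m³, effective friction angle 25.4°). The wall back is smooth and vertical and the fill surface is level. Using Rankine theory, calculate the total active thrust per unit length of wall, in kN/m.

K_a = tan²(45° − φ/2) = 0.3996.
P_a = ½ K_a γ H² = 0.5 × 0.3996 × 15.8 × 6.5² = 133.4 kN/m.

133 kN/m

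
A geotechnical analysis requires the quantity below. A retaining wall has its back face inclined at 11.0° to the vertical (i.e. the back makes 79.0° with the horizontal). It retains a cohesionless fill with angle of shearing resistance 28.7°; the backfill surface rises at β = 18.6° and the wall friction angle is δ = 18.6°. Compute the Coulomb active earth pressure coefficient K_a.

K_a = sin²(α+φ) / [sin²α · sin(α−δ) · (1 + √{sin(φ+δ)sin(φ−β) / (sin(α−δ)sin(α+β))})²].
With α = 79.0°, φ = 28.7°, δ = 18.6°, β = 18.6°: K_a = 0.5633.

0.563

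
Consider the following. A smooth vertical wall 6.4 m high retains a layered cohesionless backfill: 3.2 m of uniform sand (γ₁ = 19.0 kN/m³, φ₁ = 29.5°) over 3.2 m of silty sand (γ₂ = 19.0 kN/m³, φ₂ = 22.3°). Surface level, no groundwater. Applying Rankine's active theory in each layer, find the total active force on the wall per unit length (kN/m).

164 kN/m

K_a1 = tan²(45°−29.5°/2) = 0.3401; K_a2 = tan²(45°−22.3°/2) = 0.4498.
Layer 1: σ at base = K_a1 γ₁ h₁ = 20.68 kPa; P₁ = ½×20.68×3.2 = 33.09.
Layer 2: σ_v at top = γ₁h₁ = 60.80; σ_h top = K_a2×60.80 = 27.35; σ_h base = K_a2×(60.80+19.0×3.2) = 54.70.
P₂ = ½(27.35+54.70)×3.2 = 131.3. Total P_a = 33.09+131.3 = 164.4 kN/m.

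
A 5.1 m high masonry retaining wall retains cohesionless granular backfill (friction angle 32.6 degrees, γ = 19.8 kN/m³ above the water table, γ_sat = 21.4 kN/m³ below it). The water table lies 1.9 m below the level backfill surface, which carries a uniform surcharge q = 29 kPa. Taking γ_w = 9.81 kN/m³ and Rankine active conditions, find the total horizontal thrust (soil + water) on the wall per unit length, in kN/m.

159 kN/m

K_a = tan²(45° − φ/2) = 0.2997.
γ' = 21.4 − 9.81 = 11.59 kN/m³. h₂ = H − d_w = 3.2 m.
σ'_h: at surface K_a·q = 8.692; at WT K_a(q+γd_w) = 19.97; at base K_a(q+γd_w+γ'h₂) = 31.09 kPa.
P₁ = ½(8.692+19.97)×1.9 = 27.23; P₂ = ½(19.97+31.09)×3.2 = 81.69; P_w = ½γ_w h₂² = 50.23.
Total = 27.23+81.69+50.23 = 159.1 kN/m.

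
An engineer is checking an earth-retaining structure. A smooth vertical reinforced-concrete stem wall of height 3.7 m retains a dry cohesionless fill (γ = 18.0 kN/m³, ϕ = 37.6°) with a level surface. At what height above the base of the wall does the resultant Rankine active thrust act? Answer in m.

K_a = 0.2421.
The pressure distribution is triangular, so the resultant acts at H/3 above the base = 3.7/3 = 1.233 m.

1.23 m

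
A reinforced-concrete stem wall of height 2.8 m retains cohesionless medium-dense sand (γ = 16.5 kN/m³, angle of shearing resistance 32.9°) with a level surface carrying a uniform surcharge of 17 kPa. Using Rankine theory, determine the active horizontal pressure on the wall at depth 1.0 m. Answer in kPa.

K_a = (1 − sin φ)/(1 + sin φ) = 0.2960.
σ_v = γz + q = 16.5 × 1.0 + 17 = 33.50 kPa.
σ_h = K_a σ_v = 0.2960 × 33.50 = 9.917 kPa.

9.92 kPa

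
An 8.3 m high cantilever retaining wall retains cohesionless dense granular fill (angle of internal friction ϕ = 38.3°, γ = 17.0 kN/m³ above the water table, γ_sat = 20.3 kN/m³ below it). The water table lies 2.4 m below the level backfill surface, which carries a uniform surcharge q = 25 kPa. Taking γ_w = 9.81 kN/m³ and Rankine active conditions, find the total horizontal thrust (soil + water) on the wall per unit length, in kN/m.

K_a = tan²(45° − φ/2) = 0.2347.
γ' = 20.3 − 9.81 = 10.49 kN/m³. h₂ = H − d_w = 5.9 m.
σ'_h: at surface K_a·q = 5.868; at WT K_a(q+γd_w) = 15.45; at base K_a(q+γd_w+γ'h₂) = 29.97 kPa.
P₁ = ½(5.868+15.45)×2.4 = 25.58; P₂ = ½(15.45+29.97)×5.9 = 134.0; P_w = ½γ_w h₂² = 170.7.
Total = 25.58+134.0+170.7 = 330.3 kN/m.

330 kN/m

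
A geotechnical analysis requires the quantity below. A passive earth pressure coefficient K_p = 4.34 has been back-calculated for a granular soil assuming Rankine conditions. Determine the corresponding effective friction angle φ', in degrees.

38.7°

K_p = (1+sin φ)/(1−sin φ) ⇒ sin φ = (K_p − 1)/(K_p + 1) = 0.6255.
φ = arcsin(0.6255) = 38.72°.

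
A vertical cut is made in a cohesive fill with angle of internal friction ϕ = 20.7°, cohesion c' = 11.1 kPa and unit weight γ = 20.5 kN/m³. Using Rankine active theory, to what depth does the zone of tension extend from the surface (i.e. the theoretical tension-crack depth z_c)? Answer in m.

K_a = tan²(45° − 20.7°/2) = 0.4777; √K_a = 0.6911.
The active pressure is zero where K_a γ z = 2c√K_a, so z_c = 2c/(γ√K_a) = 2×11.1/(20.5×0.6911) = 1.567 m.

1.57 m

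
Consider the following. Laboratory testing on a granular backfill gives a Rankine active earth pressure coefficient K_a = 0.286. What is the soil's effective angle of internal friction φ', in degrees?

33.7°

K_a = tan²(45° − φ/2) ⇒ 45° − φ/2 = arctan(√0.286) = 28.14°.
φ = 2(45° − 28.14°) = 33.73°.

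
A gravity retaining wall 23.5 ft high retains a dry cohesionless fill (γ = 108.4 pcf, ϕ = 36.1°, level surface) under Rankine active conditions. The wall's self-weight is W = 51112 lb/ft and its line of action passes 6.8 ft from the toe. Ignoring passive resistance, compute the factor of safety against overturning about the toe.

5.73

K_a = tan²(45° − 36.1°/2) = 0.2585.
P_a = ½K_aγH² = 0.5×0.2585×108.4×23.5² = 7737 lb/ft, acting at H/3 = 7.833 ft above the base.
Overturning moment M_o = P_a × H/3 = 7737 × 7.833 = 60610.
Resisting moment M_r = W × 6.8 = 51112 × 6.8 = 347600.
FS_overturning = M_r/M_o = 347600/60610 = 5.734.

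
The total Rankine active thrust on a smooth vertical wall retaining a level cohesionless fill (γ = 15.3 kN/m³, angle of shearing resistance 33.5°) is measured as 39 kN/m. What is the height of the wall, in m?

4.20 m

K_a = 0.2887. P_a = ½ K_a γ H² ⇒ H = √(2P_a/(K_a γ)).
H = √(2×39/(0.2887×15.3)) = 4.202 m.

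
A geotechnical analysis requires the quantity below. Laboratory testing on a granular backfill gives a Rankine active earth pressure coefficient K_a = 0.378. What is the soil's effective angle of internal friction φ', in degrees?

26.8°

K_a = tan²(45° − φ/2) ⇒ 45° − φ/2 = arctan(√0.378) = 31.58°.
φ = 2(45° − 31.58°) = 26.83°.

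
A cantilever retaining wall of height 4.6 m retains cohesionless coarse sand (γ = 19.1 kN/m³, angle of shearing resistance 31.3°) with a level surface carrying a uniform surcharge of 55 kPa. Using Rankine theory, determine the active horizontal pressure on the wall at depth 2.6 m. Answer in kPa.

33.1 kPa

K_a = (1 − sin φ)/(1 + sin φ) = 0.3162.
σ_v = γz + q = 19.1 × 2.6 + 55 = 104.7 kPa.
σ_h = K_a σ_v = 0.3162 × 104.7 = 33.09 kPa.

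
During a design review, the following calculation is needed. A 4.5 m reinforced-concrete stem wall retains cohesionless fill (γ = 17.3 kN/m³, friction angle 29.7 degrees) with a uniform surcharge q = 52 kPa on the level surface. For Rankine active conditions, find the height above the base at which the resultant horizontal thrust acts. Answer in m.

K_a = 0.3374.
Triangular part P₁ = ½K_aγH² = 59.10 at H/3 = 1.500 m; rectangular part P₂ = K_a q H = 78.95 at H/2 = 2.250 m.
ȳ = (P₁·1.500 + P₂·2.250)/(P₁+P₂) = 1.929 m.

1.93 m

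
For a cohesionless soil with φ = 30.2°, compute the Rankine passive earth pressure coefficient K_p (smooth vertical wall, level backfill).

3.02

K_p = (1 + sin φ)/(1 − sin φ) = tan²(45° + 30.2°/2) = 3.024.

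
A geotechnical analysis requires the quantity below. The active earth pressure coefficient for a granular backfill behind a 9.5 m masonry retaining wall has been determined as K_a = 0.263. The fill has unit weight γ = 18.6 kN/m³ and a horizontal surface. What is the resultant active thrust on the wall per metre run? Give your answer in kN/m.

P = ½ K_a γ H² = 0.5 × 0.263 × 18.6 × 9.5² = 220.7 kN/m.

221 kN/m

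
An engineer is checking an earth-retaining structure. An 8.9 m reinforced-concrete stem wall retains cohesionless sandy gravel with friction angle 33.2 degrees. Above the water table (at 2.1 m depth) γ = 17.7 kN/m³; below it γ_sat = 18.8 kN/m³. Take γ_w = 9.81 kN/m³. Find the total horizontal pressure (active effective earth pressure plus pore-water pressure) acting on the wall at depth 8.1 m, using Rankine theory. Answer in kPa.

K_a = (1 − sin φ)/(1 + sin φ) = 0.2924.
γ' = 18.8 − 9.81 = 8.990 kN/m³.
Effective vertical stress at 8.1 m: σ'_v = 17.7×2.1 + 8.990×6.00 = 91.11 kPa.
σ'_h = K_a σ'_v = 0.2924 × 91.11 = 26.64 kPa; u = γ_w × 6.00 = 58.86 kPa.
Total σ_h = 26.64 + 58.86 = 85.50 kPa.

85.5 kPa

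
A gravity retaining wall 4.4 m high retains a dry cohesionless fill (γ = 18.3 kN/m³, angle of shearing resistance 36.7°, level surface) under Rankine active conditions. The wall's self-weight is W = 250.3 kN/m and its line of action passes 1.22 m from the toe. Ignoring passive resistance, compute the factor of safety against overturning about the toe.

4.67

K_a = tan²(45° − 36.7°/2) = 0.2519.
P_a = ½K_aγH² = 0.5×0.2519×18.3×4.4² = 44.62 kN/m, acting at H/3 = 1.467 m above the base.
Overturning moment M_o = P_a × H/3 = 44.62 × 1.467 = 65.44.
Resisting moment M_r = W × 1.22 = 250.3 × 1.22 = 305.4.
FS_overturning = M_r/M_o = 305.4/65.44 = 4.667.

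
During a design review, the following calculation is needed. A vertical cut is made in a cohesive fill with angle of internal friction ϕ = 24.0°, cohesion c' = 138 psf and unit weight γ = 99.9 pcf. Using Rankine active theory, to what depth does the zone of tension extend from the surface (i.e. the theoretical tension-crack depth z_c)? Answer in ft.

K_a = tan²(45° − 24.0°/2) = 0.4217; √K_a = 0.6494.
The active pressure is zero where K_a γ z = 2c√K_a, so z_c = 2c/(γ√K_a) = 2×138/(99.9×0.6494) = 4.254 ft.

4.25 ft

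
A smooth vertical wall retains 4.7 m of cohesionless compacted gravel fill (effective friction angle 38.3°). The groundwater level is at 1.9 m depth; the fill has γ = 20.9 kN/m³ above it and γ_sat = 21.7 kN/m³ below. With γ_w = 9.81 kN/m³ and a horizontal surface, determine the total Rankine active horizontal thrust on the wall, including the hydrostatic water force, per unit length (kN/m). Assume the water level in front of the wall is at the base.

K_a = tan²(45° − φ/2) = 0.2347.
γ' = 21.7 − 9.81 = 11.89 kN/m³. Depth below WT = 2.8 m.
σ'_h at WT = K_a γ d_w = 9.321 kPa; at base = 9.321 + K_a γ' × 2.8 = 17.14 kPa.
P₁ (0–1.9 m) = ½×9.321×1.9 = 8.855. P₂ (1.9–4.7 m) = ½(9.321+17.14)×2.8 = 37.04.
P_w = ½ γ_w h₂² = 0.5×9.81×2.8² = 38.46. Total = 8.855+37.04+38.46 = 84.35 kN/m.

84.4 kN/m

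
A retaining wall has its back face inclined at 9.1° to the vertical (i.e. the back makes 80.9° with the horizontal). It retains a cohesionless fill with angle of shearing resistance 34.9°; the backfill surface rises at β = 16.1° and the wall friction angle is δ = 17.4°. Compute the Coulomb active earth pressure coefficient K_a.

0.394

K_a = sin²(α+φ) / [sin²α · sin(α−δ) · (1 + √{sin(φ+δ)sin(φ−β) / (sin(α−δ)sin(α+β))})²].
With α = 80.9°, φ = 34.9°, δ = 17.4°, β = 16.1°: K_a = 0.3939.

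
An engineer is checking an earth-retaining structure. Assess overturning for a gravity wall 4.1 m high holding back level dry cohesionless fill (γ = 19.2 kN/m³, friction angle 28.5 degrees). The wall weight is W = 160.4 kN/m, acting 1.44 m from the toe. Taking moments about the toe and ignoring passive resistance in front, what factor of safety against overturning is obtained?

K_a = tan²(45° − 28.5°/2) = 0.3540.
P_a = ½K_aγH² = 0.5×0.3540×19.2×4.1² = 57.12 kN/m, acting at H/3 = 1.367 m above the base.
Overturning moment M_o = P_a × H/3 = 57.12 × 1.367 = 78.06.
Resisting moment M_r = W × 1.44 = 160.4 × 1.44 = 231.0.
FS_overturning = M_r/M_o = 231.0/78.06 = 2.959.

2.96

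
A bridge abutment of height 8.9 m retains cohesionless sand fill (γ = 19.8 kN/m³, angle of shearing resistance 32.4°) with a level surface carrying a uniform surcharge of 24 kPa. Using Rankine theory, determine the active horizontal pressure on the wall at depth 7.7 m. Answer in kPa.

K_a = (1 − sin φ)/(1 + sin φ) = 0.3022.
σ_v = γz + q = 19.8 × 7.7 + 24 = 176.5 kPa.
σ_h = K_a σ_v = 0.3022 × 176.5 = 53.33 kPa.

53.3 kPa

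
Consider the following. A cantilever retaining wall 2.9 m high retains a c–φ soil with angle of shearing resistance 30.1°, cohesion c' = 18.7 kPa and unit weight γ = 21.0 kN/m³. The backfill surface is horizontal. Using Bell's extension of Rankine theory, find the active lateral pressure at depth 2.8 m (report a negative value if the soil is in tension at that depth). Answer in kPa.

-2.03 kPa

K_a = (1 − sin φ)/(1 + sin φ) = 0.3320.
σ_a = K_a γ z − 2c√K_a = 0.3320×21.0×2.8 − 2×18.7×0.5762 = -2.028 kPa.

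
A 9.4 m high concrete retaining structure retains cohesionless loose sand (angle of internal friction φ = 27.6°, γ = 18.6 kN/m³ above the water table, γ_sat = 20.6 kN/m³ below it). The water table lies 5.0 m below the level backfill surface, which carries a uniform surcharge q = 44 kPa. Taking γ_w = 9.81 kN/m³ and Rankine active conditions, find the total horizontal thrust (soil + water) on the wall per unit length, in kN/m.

520 kN/m

K_a = tan²(45° − φ/2) = 0.3668.
γ' = 20.6 − 9.81 = 10.79 kN/m³. h₂ = H − d_w = 4.4 m.
σ'_h: at surface K_a·q = 16.14; at WT K_a(q+γd_w) = 50.25; at base K_a(q+γd_w+γ'h₂) = 67.66 kPa.
P₁ = ½(16.14+50.25)×5.0 = 166.0; P₂ = ½(50.25+67.66)×4.4 = 259.4; P_w = ½γ_w h₂² = 94.96.
Total = 166.0+259.4+94.96 = 520.3 kN/m.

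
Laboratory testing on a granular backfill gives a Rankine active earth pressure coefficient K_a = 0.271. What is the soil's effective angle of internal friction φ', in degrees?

35.0°

K_a = tan²(45° − φ/2) ⇒ 45° − φ/2 = arctan(√0.271) = 27.50°.
φ = 2(45° − 27.50°) = 35.00°.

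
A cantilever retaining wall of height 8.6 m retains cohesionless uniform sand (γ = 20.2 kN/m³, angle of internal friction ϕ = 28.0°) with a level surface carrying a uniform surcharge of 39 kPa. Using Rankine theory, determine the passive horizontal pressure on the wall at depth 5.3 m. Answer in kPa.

K_p = (1 + sin φ)/(1 − sin φ) = 2.770.
σ_v = γz + q = 20.2 × 5.3 + 39 = 146.1 kPa.
σ_h = K_p σ_v = 2.770 × 146.1 = 404.6 kPa.

405 kPa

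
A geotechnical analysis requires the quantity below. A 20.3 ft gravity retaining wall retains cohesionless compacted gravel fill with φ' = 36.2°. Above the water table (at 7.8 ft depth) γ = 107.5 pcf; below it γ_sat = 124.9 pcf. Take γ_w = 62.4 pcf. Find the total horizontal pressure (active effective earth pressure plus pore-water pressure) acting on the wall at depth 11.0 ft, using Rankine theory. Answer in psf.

K_a = (1 − sin φ)/(1 + sin φ) = 0.2574.
γ' = 124.9 − 62.4 = 62.50 pcf.
Effective vertical stress at 11.0 ft: σ'_v = 107.5×7.8 + 62.50×3.20 = 1038 psf.
σ'_h = K_a σ'_v = 0.2574 × 1038 = 267.3 psf; u = γ_w × 3.20 = 199.7 psf.
Total σ_h = 267.3 + 199.7 = 467.0 psf.

467 psf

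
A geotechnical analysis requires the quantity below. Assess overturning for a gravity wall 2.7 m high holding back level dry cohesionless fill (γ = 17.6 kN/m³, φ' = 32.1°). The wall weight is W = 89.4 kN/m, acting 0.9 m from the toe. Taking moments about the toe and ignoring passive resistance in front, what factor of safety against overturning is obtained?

K_a = tan²(45° − 32.1°/2) = 0.3060.
P_a = ½K_aγH² = 0.5×0.3060×17.6×2.7² = 19.63 kN/m, acting at H/3 = 0.9000 m above the base.
Overturning moment M_o = P_a × H/3 = 19.63 × 0.9000 = 17.67.
Resisting moment M_r = W × 0.9 = 89.4 × 0.9 = 80.46.
FS_overturning = M_r/M_o = 80.46/17.67 = 4.554.

4.55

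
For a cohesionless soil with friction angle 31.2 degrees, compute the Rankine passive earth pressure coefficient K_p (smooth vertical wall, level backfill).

K_p = (1 + sin φ)/(1 − sin φ) = tan²(45° + 31.2°/2) = 3.150.

3.15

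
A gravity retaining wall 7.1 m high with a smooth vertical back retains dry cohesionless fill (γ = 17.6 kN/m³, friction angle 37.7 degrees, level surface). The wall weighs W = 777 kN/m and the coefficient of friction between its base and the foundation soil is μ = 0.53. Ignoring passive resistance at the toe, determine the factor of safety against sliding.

K_a = tan²(45° − 37.7°/2) = 0.2411.
P_a = ½K_aγH² = 0.5×0.2411×17.6×7.1² = 106.9 kN/m, acting at H/3 = 2.367 m above the base.
FS_sliding = μW / P_a = 0.53×777 / 106.9 = 3.851.

3.85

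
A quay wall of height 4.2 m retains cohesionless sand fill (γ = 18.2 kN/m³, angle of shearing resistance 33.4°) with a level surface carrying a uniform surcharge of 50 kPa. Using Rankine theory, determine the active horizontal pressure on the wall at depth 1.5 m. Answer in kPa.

K_a = (1 − sin φ)/(1 + sin φ) = 0.2899.
σ_v = γz + q = 18.2 × 1.5 + 50 = 77.30 kPa.
σ_h = K_a σ_v = 0.2899 × 77.30 = 22.41 kPa.

22.4 kPa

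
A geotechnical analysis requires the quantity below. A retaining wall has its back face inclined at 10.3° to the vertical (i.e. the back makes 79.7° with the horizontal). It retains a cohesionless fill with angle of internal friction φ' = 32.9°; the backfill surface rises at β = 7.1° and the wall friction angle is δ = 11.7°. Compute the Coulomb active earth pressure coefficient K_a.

K_a = sin²(α+φ) / [sin²α · sin(α−δ) · (1 + √{sin(φ+δ)sin(φ−β) / (sin(α−δ)sin(α+β))})²].
With α = 79.7°, φ = 32.9°, δ = 11.7°, β = 7.1°: K_a = 0.3830.

0.383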